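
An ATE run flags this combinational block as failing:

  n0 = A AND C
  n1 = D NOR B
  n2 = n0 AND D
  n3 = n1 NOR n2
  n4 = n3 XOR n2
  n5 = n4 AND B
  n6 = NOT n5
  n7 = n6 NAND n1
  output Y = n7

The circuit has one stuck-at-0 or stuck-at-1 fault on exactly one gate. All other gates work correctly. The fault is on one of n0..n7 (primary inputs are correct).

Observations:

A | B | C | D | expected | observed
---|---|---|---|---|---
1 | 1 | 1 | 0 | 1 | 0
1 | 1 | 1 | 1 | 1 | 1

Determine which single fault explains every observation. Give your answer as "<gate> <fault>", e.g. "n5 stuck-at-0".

n1 stuck-at-1

Fault-free values for test 1 (A=1, B=1, C=1, D=0): n0=1, n1=0, n2=0, n3=1, n4=1, n5=1, n6=0, n7=1, giving Y=1. Observed 0.
Test 1: faults giving observed 0 are {n1 stuck-at-1, n7 stuck-at-0}.
Test 2 (A=1, B=1, C=1, D=1): fault-free n0=1, n1=0, n2=1, n3=0, n4=1, n5=1, n6=0, n7=1 → 1; observed 1. Eliminates n7 stuck-at-0.
Only n1 stuck-at-1 is consistent with every test.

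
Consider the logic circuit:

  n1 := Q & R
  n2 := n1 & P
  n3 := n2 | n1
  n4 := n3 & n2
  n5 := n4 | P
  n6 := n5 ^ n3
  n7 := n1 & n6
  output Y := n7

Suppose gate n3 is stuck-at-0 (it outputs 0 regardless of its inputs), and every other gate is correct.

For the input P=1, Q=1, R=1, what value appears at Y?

1

Propagate with n3 forced: n1=1, n2=1, n3=0 [stuck-at-0], n4=0, n5=1, n6=1, n7=1.
So Y = 1. (Without the fault it would be 0.)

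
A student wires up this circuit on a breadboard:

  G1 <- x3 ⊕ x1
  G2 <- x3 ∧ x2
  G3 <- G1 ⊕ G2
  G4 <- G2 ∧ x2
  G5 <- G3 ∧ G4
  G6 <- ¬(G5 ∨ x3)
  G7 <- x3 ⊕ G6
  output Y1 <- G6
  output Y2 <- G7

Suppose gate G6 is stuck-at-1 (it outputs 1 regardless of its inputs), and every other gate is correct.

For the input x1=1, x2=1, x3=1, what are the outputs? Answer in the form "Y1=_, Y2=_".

Y1=1, Y2=0

Propagate with G6 forced: G1=0, G2=1, G3=1, G4=1, G5=1, G6=1 [stuck-at-1], G7=0.
So the outputs are Y1=1, Y2=0. (Without the fault they would be Y1=0, Y2=1.)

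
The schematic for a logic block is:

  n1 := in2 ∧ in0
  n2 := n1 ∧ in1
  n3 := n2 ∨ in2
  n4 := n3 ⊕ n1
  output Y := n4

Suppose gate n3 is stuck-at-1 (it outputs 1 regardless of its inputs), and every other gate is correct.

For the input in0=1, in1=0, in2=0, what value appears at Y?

1

Propagate with n3 forced: n1=0, n2=0, n3=1 [stuck-at-1], n4=1.
So Y = 1. (Without the fault it would be 0.)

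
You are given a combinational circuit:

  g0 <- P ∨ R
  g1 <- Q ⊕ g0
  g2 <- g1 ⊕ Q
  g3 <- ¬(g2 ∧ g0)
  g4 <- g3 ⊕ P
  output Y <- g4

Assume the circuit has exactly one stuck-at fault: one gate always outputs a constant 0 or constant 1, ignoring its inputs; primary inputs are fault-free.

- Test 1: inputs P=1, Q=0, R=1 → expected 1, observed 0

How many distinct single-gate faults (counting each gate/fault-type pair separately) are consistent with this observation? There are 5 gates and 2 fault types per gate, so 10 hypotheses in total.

Fault-free: g0=1, g1=1, g2=1, g3=0, g4=1 → 1. Observed 0.
  g0 stuck-at-0: output 0 ✓
  g0 stuck-at-1: output 1 ✗
  g1 stuck-at-0: output 0 ✓
  g1 stuck-at-1: output 1 ✗
  g2 stuck-at-0: output 0 ✓
  g2 stuck-at-1: output 1 ✗
  g3 stuck-at-0: output 1 ✗
  g3 stuck-at-1: output 0 ✓
  g4 stuck-at-0: output 0 ✓
  g4 stuck-at-1: output 1 ✗
Consistent faults: {g0 stuck-at-0, g1 stuck-at-0, g2 stuck-at-0, g3 stuck-at-1, g4 stuck-at-0} — 5 in all.

5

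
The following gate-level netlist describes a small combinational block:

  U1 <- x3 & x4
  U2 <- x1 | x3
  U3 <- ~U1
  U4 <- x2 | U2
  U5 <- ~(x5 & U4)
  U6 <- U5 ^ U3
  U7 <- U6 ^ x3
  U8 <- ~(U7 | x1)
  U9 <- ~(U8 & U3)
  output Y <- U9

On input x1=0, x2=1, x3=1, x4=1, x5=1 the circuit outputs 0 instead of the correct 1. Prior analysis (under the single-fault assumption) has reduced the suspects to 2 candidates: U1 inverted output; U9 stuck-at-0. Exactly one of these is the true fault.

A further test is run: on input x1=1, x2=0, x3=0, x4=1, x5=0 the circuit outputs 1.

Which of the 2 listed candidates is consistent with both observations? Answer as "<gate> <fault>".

U1 inverted output

Evaluate each candidate on input x1=1, x2=0, x3=0, x4=1, x5=0:
  U1 inverted output: U1=1 [inverted output], U2=1, U3=0, U4=1, U5=1, U6=1, U7=1, U8=0, U9=1 → 1 — matches
  U9 stuck-at-0: U1=0, U2=1, U3=1, U4=1, U5=1, U6=0, U7=0, U8=0, U9=0 [stuck-at-0] → 0 — eliminated
Only U1 inverted output reproduces the observed 1.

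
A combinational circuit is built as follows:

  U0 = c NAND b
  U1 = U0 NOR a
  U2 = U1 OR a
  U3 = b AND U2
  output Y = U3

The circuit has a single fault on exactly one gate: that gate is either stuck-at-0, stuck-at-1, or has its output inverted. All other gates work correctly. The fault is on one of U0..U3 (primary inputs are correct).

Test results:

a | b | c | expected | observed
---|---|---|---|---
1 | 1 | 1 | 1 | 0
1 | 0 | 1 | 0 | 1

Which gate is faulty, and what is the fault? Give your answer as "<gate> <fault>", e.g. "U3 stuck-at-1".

Fault-free values for test 1 (a=1, b=1, c=1): U0=0, U1=0, U2=1, U3=1, giving Y=1. Observed 0.
Test 1: faults giving observed 0 are {U2 stuck-at-0, U2 inverted output, U3 stuck-at-0, U3 inverted output}.
Test 2 (a=1, b=0, c=1): fault-free U0=1, U1=0, U2=1, U3=0 → 0; observed 1. Eliminates U2 stuck-at-0, U2 inverted output, U3 stuck-at-0.
Only U3 inverted output is consistent with every test.

U3 inverted output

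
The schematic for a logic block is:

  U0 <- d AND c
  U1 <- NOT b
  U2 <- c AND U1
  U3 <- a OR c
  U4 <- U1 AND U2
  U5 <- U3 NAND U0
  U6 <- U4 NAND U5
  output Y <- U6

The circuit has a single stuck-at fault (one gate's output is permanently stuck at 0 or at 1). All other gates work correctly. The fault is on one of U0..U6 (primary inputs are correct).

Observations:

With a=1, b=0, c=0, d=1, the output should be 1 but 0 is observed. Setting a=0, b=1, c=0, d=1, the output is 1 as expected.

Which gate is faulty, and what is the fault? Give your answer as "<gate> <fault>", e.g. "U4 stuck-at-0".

Fault-free values for test 1 (a=1, b=0, c=0, d=1): U0=0, U1=1, U2=0, U3=1, U4=0, U5=1, U6=1, giving Y=1. Observed 0.
Test 1: faults giving observed 0 are {U2 stuck-at-1, U4 stuck-at-1, U6 stuck-at-0}.
Test 2 (a=0, b=1, c=0, d=1): fault-free U0=0, U1=0, U2=0, U3=0, U4=0, U5=1, U6=1 → 1; observed 1. Eliminates U4 stuck-at-1, U6 stuck-at-0.
Only U2 stuck-at-1 is consistent with every test.

U2 stuck-at-1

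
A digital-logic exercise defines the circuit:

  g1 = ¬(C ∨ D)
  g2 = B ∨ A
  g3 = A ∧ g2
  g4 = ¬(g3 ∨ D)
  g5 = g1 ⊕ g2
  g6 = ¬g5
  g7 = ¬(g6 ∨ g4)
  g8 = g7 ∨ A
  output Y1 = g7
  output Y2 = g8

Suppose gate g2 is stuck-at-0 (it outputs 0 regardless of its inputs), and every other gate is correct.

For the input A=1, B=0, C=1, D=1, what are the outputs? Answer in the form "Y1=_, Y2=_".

Y1=0, Y2=1

Propagate with g2 forced: g1=0, g2=0 [stuck-at-0], g3=0, g4=0, g5=0, g6=1, g7=0, g8=1.
So the outputs are Y1=0, Y2=1. (Without the fault they would be Y1=1, Y2=1.)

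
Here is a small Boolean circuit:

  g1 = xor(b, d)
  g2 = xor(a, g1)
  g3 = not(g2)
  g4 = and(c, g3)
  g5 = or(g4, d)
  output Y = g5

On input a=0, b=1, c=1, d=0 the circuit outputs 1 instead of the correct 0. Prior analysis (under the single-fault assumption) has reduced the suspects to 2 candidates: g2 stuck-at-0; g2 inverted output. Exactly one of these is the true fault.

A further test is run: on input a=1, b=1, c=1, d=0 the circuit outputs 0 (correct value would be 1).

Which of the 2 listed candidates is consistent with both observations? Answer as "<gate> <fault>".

Evaluate each candidate on input a=1, b=1, c=1, d=0:
  g2 stuck-at-0: g1=1, g2=0 [stuck-at-0], g3=1, g4=1, g5=1 → 1 — eliminated
  g2 inverted output: g1=1, g2=1 [inverted output], g3=0, g4=0, g5=0 → 0 — matches
Only g2 inverted output reproduces the observed 0.

g2 inverted output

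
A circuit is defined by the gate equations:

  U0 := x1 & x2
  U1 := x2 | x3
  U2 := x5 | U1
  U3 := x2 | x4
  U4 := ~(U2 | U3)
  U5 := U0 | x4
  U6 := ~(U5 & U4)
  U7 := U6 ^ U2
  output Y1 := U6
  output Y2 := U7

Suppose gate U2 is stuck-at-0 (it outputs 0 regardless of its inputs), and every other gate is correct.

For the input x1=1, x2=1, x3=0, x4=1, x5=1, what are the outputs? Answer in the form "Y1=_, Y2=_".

Propagate with U2 forced: U0=1, U1=1, U2=0 [stuck-at-0], U3=1, U4=0, U5=1, U6=1, U7=1.
So the outputs are Y1=1, Y2=1. (Without the fault they would be Y1=1, Y2=0.)

Y1=1, Y2=1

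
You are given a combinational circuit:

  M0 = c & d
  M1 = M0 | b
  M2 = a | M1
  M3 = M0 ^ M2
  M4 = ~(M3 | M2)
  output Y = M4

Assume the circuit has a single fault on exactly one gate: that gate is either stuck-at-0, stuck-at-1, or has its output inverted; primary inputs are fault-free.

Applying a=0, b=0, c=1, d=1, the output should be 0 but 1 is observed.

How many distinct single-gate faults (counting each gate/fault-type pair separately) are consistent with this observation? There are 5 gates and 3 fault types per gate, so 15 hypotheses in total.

4

Fault-free: M0=1, M1=1, M2=1, M3=0, M4=0 → 0. Observed 1.
  M0: stuck-at-0, inverted output ✓; others ✗
  M1: none of the 3 fault types match ✗
  M2: none of the 3 fault types match ✗
  M3: none of the 3 fault types match ✗
  M4: stuck-at-1, inverted output ✓; others ✗
Consistent faults: {M0 stuck-at-0, M0 inverted output, M4 stuck-at-1, M4 inverted output} — 4 in all.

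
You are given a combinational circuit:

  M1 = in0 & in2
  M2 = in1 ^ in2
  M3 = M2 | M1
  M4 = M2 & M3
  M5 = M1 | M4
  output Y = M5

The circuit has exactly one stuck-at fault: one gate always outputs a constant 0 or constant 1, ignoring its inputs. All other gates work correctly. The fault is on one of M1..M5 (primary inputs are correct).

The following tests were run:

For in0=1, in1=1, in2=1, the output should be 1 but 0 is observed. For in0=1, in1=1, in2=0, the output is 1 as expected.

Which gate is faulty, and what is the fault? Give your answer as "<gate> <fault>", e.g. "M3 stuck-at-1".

Fault-free values for test 1 (in0=1, in1=1, in2=1): M1=1, M2=0, M3=1, M4=0, M5=1, giving Y=1. Observed 0.
Test 1: faults giving observed 0 are {M1 stuck-at-0, M5 stuck-at-0}.
Test 2 (in0=1, in1=1, in2=0): fault-free M1=0, M2=1, M3=1, M4=1, M5=1 → 1; observed 1. Eliminates M5 stuck-at-0.
Only M1 stuck-at-0 is consistent with every test.

M1 stuck-at-0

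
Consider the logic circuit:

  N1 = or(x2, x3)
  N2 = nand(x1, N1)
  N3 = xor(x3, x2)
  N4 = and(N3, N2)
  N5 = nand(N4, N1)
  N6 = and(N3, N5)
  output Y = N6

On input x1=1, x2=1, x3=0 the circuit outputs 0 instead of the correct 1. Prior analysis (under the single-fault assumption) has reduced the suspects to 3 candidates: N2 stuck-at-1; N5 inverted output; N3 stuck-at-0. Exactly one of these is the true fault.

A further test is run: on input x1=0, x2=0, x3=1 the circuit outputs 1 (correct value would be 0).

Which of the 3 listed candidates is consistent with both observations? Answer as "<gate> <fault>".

Evaluate each candidate on input x1=0, x2=0, x3=1:
  N2 stuck-at-1: N1=1, N2=1 [stuck-at-1], N3=1, N4=1, N5=0, N6=0 → 0 — eliminated
  N5 inverted output: N1=1, N2=1, N3=1, N4=1, N5=1 [inverted output], N6=1 → 1 — matches
  N3 stuck-at-0: N1=1, N2=1, N3=0 [stuck-at-0], N4=0, N5=1, N6=0 → 0 — eliminated
Only N5 inverted output reproduces the observed 1.

N5 inverted output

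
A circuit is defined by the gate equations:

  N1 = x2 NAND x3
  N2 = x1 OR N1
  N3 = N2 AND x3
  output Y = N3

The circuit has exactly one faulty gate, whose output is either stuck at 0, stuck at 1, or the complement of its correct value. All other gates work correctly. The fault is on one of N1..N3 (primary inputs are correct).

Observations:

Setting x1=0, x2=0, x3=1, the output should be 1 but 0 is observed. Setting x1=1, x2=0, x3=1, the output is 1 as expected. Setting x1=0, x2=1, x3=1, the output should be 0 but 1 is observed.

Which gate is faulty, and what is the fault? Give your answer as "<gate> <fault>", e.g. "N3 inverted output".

Fault-free values for test 1 (x1=0, x2=0, x3=1): N1=1, N2=1, N3=1, giving Y=1. Observed 0.
Test 1: faults giving observed 0 are {N1 stuck-at-0, N1 inverted output, N2 stuck-at-0, N2 inverted output, N3 stuck-at-0, N3 inverted output}.
Test 2 (x1=1, x2=0, x3=1): fault-free N1=1, N2=1, N3=1 → 1; observed 1. Eliminates N2 stuck-at-0, N2 inverted output, N3 stuck-at-0, N3 inverted output.
Test 3 (x1=0, x2=1, x3=1): fault-free N1=0, N2=0, N3=0 → 0; observed 1. Eliminates N1 stuck-at-0.
Only N1 inverted output is consistent with every test.

N1 inverted output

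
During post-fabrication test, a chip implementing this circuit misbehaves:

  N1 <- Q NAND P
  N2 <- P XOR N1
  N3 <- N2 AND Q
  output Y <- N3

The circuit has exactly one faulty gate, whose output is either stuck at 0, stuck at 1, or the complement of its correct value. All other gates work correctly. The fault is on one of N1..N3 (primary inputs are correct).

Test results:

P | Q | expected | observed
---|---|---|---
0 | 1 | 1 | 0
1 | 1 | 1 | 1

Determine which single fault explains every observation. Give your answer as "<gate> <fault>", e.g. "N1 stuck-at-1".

N1 stuck-at-0

Fault-free values for test 1 (P=0, Q=1): N1=1, N2=1, N3=1, giving Y=1. Observed 0.
Test 1: faults giving observed 0 are {N1 stuck-at-0, N1 inverted output, N2 stuck-at-0, N2 inverted output, N3 stuck-at-0, N3 inverted output}.
Test 2 (P=1, Q=1): fault-free N1=0, N2=1, N3=1 → 1; observed 1. Eliminates N1 inverted output, N2 stuck-at-0, N2 inverted output, N3 stuck-at-0, N3 inverted output.
Only N1 stuck-at-0 is consistent with every test.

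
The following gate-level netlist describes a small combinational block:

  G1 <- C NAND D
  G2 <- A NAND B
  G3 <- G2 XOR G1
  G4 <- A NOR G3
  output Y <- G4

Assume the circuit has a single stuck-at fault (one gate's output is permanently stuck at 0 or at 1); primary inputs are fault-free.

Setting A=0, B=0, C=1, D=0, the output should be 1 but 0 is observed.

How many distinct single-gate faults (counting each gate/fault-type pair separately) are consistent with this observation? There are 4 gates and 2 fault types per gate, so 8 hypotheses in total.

4

Fault-free: G1=1, G2=1, G3=0, G4=1 → 1. Observed 0.
  G1 stuck-at-0: output 0 ✓
  G1 stuck-at-1: output 1 ✗
  G2 stuck-at-0: output 0 ✓
  G2 stuck-at-1: output 1 ✗
  G3 stuck-at-0: output 1 ✗
  G3 stuck-at-1: output 0 ✓
  G4 stuck-at-0: output 0 ✓
  G4 stuck-at-1: output 1 ✗
Consistent faults: {G1 stuck-at-0, G2 stuck-at-0, G3 stuck-at-1, G4 stuck-at-0} — 4 in all.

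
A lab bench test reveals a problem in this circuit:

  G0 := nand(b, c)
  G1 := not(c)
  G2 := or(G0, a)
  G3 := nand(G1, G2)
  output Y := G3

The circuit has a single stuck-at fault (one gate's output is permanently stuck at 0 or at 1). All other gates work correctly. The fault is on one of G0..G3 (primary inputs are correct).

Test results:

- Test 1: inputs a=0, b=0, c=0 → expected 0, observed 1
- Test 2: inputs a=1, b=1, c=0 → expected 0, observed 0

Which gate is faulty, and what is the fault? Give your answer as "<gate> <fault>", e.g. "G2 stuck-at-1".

Fault-free values for test 1 (a=0, b=0, c=0): G0=1, G1=1, G2=1, G3=0, giving Y=0. Observed 1.
Test 1: faults giving observed 1 are {G0 stuck-at-0, G1 stuck-at-0, G2 stuck-at-0, G3 stuck-at-1}.
Test 2 (a=1, b=1, c=0): fault-free G0=1, G1=1, G2=1, G3=0 → 0; observed 0. Eliminates G1 stuck-at-0, G2 stuck-at-0, G3 stuck-at-1.
Only G0 stuck-at-0 is consistent with every test.

G0 stuck-at-0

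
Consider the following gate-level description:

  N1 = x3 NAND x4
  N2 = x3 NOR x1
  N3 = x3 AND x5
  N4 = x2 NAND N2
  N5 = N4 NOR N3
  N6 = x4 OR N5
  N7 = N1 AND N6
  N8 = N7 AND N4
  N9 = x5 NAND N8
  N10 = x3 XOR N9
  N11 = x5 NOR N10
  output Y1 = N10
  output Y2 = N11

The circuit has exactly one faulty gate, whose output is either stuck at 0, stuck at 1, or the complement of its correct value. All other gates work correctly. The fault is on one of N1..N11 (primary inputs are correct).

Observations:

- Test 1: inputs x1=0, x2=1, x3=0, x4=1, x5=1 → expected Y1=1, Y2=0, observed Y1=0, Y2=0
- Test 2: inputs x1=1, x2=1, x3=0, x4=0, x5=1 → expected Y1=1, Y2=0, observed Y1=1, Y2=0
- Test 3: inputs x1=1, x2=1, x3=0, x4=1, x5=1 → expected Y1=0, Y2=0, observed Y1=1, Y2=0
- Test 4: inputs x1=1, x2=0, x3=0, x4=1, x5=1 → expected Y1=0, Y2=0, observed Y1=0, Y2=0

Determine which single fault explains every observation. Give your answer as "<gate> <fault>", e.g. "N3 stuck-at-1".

N2 inverted output

Fault-free values for test 1 (x1=0, x2=1, x3=0, x4=1, x5=1): N1=1, N2=1, N3=0, N4=0, N5=1, N6=1, N7=1, N8=0, N9=1, N10=1, N11=0, giving Y1=1, Y2=0. Observed Y1=0, Y2=0.
Test 1: faults giving observed Y1=0, Y2=0 are {N2 stuck-at-0, N2 inverted output, N4 stuck-at-1, N4 inverted output, N8 stuck-at-1, N8 inverted output, N9 stuck-at-0, N9 inverted output, N10 stuck-at-0, N10 inverted output}.
Test 2 (x1=1, x2=1, x3=0, x4=0, x5=1): fault-free N1=1, N2=0, N3=0, N4=1, N5=0, N6=0, N7=0, N8=0, N9=1, N10=1, N11=0 → Y1=1, Y2=0; observed Y1=1, Y2=0. Eliminates N8 stuck-at-1, N8 inverted output, N9 stuck-at-0, N9 inverted output, N10 stuck-at-0, N10 inverted output.
Test 3 (x1=1, x2=1, x3=0, x4=1, x5=1): fault-free N1=1, N2=0, N3=0, N4=1, N5=0, N6=1, N7=1, N8=1, N9=0, N10=0, N11=0 → Y1=0, Y2=0; observed Y1=1, Y2=0. Eliminates N2 stuck-at-0, N4 stuck-at-1.
Test 4 (x1=1, x2=0, x3=0, x4=1, x5=1): fault-free N1=1, N2=0, N3=0, N4=1, N5=0, N6=1, N7=1, N8=1, N9=0, N10=0, N11=0 → Y1=0, Y2=0; observed Y1=0, Y2=0. Eliminates N4 inverted output.
Only N2 inverted output is consistent with every test.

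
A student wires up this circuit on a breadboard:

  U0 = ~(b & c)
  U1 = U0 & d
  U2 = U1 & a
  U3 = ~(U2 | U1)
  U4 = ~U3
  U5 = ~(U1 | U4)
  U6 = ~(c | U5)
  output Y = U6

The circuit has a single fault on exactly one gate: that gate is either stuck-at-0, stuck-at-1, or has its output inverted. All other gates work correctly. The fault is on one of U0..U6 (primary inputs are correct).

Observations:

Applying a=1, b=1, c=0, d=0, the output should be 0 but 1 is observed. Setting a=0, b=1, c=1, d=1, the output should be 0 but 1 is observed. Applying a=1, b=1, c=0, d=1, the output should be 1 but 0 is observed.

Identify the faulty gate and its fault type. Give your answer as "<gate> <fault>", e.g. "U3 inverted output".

Fault-free values for test 1 (a=1, b=1, c=0, d=0): U0=1, U1=0, U2=0, U3=1, U4=0, U5=1, U6=0, giving Y=0. Observed 1.
Test 1: faults giving observed 1 are {U1 stuck-at-1, U1 inverted output, U2 stuck-at-1, U2 inverted output, U3 stuck-at-0, U3 inverted output, U4 stuck-at-1, U4 inverted output, U5 stuck-at-0, U5 inverted output, U6 stuck-at-1, U6 inverted output}.
Test 2 (a=0, b=1, c=1, d=1): fault-free U0=0, U1=0, U2=0, U3=1, U4=0, U5=1, U6=0 → 0; observed 1. Eliminates U1 stuck-at-1, U1 inverted output, U2 stuck-at-1, U2 inverted output, U3 stuck-at-0, U3 inverted output, U4 stuck-at-1, U4 inverted output, U5 stuck-at-0, U5 inverted output.
Test 3 (a=1, b=1, c=0, d=1): fault-free U0=1, U1=1, U2=1, U3=0, U4=1, U5=0, U6=1 → 1; observed 0. Eliminates U6 stuck-at-1.
Only U6 inverted output is consistent with every test.

U6 inverted output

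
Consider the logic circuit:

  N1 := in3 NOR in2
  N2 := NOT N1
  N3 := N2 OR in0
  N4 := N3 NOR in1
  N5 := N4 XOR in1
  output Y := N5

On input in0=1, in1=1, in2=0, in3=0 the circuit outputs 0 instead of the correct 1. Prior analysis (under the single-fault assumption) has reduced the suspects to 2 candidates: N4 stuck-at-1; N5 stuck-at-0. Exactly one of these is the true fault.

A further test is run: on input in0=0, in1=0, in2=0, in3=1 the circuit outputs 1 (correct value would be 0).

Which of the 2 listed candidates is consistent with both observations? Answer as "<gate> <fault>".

Evaluate each candidate on input in0=0, in1=0, in2=0, in3=1:
  N4 stuck-at-1: N1=0, N2=1, N3=1, N4=1 [stuck-at-1], N5=1 → 1 — matches
  N5 stuck-at-0: N1=0, N2=1, N3=1, N4=0, N5=0 [stuck-at-0] → 0 — eliminated
Only N4 stuck-at-1 reproduces the observed 1.

N4 stuck-at-1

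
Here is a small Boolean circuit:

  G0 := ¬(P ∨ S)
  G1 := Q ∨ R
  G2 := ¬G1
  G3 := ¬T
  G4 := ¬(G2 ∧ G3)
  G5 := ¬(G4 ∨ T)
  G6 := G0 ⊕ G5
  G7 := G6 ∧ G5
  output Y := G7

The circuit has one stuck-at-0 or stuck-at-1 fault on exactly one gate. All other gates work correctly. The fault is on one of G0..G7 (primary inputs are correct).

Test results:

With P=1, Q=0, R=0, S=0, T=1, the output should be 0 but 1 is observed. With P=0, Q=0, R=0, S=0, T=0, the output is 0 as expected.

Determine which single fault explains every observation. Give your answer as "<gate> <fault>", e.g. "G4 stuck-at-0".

Fault-free values for test 1 (P=1, Q=0, R=0, S=0, T=1): G0=0, G1=0, G2=1, G3=0, G4=1, G5=0, G6=0, G7=0, giving Y=0. Observed 1.
Test 1: faults giving observed 1 are {G5 stuck-at-1, G7 stuck-at-1}.
Test 2 (P=0, Q=0, R=0, S=0, T=0): fault-free G0=1, G1=0, G2=1, G3=1, G4=0, G5=1, G6=0, G7=0 → 0; observed 0. Eliminates G7 stuck-at-1.
Only G5 stuck-at-1 is consistent with every test.

G5 stuck-at-1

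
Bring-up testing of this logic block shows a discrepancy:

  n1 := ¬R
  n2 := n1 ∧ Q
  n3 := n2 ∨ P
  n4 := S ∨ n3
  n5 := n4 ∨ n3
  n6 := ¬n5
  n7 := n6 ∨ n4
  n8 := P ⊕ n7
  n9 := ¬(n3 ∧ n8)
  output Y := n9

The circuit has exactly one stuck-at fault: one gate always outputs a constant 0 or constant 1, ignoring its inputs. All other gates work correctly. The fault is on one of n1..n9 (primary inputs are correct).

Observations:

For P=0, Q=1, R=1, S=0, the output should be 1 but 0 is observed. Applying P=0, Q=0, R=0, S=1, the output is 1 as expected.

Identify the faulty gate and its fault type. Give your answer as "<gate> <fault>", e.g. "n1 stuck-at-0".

n1 stuck-at-1

Fault-free values for test 1 (P=0, Q=1, R=1, S=0): n1=0, n2=0, n3=0, n4=0, n5=0, n6=1, n7=1, n8=1, n9=1, giving Y=1. Observed 0.
Test 1: faults giving observed 0 are {n1 stuck-at-1, n2 stuck-at-1, n3 stuck-at-1, n9 stuck-at-0}.
Test 2 (P=0, Q=0, R=0, S=1): fault-free n1=1, n2=0, n3=0, n4=1, n5=1, n6=0, n7=1, n8=1, n9=1 → 1; observed 1. Eliminates n2 stuck-at-1, n3 stuck-at-1, n9 stuck-at-0.
Only n1 stuck-at-1 is consistent with every test.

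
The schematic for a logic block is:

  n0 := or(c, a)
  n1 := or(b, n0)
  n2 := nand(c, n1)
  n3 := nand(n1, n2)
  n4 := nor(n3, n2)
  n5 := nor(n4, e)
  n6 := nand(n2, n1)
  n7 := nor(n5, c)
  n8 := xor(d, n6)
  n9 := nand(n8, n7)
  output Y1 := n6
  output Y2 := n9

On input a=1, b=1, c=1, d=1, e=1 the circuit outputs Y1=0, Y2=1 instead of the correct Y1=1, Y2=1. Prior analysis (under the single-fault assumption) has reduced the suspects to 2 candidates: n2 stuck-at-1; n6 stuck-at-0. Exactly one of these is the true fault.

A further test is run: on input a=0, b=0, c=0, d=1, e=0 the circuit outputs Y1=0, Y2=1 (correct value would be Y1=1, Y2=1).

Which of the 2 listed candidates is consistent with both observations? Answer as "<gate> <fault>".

Evaluate each candidate on input a=0, b=0, c=0, d=1, e=0:
  n2 stuck-at-1: n0=0, n1=0, n2=1 [stuck-at-1], n3=1, n4=0, n5=1, n6=1, n7=0, n8=0, n9=1 → Y1=1, Y2=1 — eliminated
  n6 stuck-at-0: n0=0, n1=0, n2=1, n3=1, n4=0, n5=1, n6=0 [stuck-at-0], n7=0, n8=1, n9=1 → Y1=0, Y2=1 — matches
Only n6 stuck-at-0 reproduces the observed Y1=0, Y2=1.

n6 stuck-at-0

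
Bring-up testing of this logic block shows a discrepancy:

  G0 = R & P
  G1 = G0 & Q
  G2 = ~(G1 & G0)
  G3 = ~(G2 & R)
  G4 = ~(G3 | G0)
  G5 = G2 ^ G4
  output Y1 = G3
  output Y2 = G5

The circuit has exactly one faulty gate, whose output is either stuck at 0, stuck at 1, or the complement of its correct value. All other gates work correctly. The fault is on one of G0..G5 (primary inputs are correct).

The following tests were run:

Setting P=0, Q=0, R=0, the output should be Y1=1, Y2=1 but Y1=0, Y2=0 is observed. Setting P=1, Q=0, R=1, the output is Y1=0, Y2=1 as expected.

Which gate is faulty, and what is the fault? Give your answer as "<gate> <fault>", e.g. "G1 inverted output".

G3 stuck-at-0

Fault-free values for test 1 (P=0, Q=0, R=0): G0=0, G1=0, G2=1, G3=1, G4=0, G5=1, giving Y1=1, Y2=1. Observed Y1=0, Y2=0.
Test 1: faults giving observed Y1=0, Y2=0 are {G3 stuck-at-0, G3 inverted output}.
Test 2 (P=1, Q=0, R=1): fault-free G0=1, G1=0, G2=1, G3=0, G4=0, G5=1 → Y1=0, Y2=1; observed Y1=0, Y2=1. Eliminates G3 inverted output.
Only G3 stuck-at-0 is consistent with every test.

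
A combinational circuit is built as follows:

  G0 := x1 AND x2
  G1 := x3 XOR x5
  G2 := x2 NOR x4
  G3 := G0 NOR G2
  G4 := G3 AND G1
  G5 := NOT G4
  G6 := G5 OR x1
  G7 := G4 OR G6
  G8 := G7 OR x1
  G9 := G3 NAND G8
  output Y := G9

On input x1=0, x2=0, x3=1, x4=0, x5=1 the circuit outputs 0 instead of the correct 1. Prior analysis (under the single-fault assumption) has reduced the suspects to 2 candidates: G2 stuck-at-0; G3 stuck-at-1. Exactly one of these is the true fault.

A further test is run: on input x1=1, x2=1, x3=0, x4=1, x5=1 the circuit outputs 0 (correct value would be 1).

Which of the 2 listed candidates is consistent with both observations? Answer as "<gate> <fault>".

G3 stuck-at-1

Evaluate each candidate on input x1=1, x2=1, x3=0, x4=1, x5=1:
  G2 stuck-at-0: G0=1, G1=1, G2=0 [stuck-at-0], G3=0, G4=0, G5=1, G6=1, G7=1, G8=1, G9=1 → 1 — eliminated
  G3 stuck-at-1: G0=1, G1=1, G2=0, G3=1 [stuck-at-1], G4=1, G5=0, G6=1, G7=1, G8=1, G9=0 → 0 — matches
Only G3 stuck-at-1 reproduces the observed 0.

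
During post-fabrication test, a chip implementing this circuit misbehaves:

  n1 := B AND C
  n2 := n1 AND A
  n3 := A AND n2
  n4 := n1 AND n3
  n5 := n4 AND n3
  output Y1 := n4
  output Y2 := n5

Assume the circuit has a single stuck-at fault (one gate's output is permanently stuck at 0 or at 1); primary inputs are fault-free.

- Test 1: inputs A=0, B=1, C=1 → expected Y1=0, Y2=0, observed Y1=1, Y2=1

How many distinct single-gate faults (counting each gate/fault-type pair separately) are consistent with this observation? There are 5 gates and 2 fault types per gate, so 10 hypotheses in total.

1

Fault-free: n1=1, n2=0, n3=0, n4=0, n5=0 → Y1=0, Y2=0. Observed Y1=1, Y2=1.
  n1 stuck-at-0: output Y1=0, Y2=0 ✗
  n1 stuck-at-1: output Y1=0, Y2=0 ✗
  n2 stuck-at-0: output Y1=0, Y2=0 ✗
  n2 stuck-at-1: output Y1=0, Y2=0 ✗
  n3 stuck-at-0: output Y1=0, Y2=0 ✗
  n3 stuck-at-1: output Y1=1, Y2=1 ✓
  n4 stuck-at-0: output Y1=0, Y2=0 ✗
  n4 stuck-at-1: output Y1=1, Y2=0 ✗
  n5 stuck-at-0: output Y1=0, Y2=0 ✗
  n5 stuck-at-1: output Y1=0, Y2=1 ✗
Consistent faults: {n3 stuck-at-1} — 1 in all.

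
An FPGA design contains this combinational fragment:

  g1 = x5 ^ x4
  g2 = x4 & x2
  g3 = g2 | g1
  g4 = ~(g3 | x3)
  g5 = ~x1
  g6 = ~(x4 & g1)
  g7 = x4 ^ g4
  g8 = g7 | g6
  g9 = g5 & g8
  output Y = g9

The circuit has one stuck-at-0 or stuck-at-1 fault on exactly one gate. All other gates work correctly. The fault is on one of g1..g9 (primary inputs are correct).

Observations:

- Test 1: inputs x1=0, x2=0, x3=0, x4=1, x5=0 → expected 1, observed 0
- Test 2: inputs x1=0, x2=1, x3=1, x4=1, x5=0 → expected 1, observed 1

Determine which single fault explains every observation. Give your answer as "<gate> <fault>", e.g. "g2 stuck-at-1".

Fault-free values for test 1 (x1=0, x2=0, x3=0, x4=1, x5=0): g1=1, g2=0, g3=1, g4=0, g5=1, g6=0, g7=1, g8=1, g9=1, giving Y=1. Observed 0.
Test 1: faults giving observed 0 are {g3 stuck-at-0, g4 stuck-at-1, g5 stuck-at-0, g7 stuck-at-0, g8 stuck-at-0, g9 stuck-at-0}.
Test 2 (x1=0, x2=1, x3=1, x4=1, x5=0): fault-free g1=1, g2=1, g3=1, g4=0, g5=1, g6=0, g7=1, g8=1, g9=1 → 1; observed 1. Eliminates g4 stuck-at-1, g5 stuck-at-0, g7 stuck-at-0, g8 stuck-at-0, g9 stuck-at-0.
Only g3 stuck-at-0 is consistent with every test.

g3 stuck-at-0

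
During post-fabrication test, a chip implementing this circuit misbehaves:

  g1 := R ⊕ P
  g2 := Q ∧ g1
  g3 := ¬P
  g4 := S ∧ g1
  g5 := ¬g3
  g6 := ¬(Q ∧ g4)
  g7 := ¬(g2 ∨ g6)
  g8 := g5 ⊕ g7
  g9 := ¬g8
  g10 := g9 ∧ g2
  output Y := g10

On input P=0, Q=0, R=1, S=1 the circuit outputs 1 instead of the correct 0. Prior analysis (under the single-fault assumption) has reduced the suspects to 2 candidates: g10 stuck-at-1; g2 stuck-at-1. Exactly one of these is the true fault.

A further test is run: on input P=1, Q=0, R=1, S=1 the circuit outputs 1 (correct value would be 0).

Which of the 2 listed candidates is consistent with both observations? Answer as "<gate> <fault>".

g10 stuck-at-1

Evaluate each candidate on input P=1, Q=0, R=1, S=1:
  g10 stuck-at-1: g1=0, g2=0, g3=0, g4=0, g5=1, g6=1, g7=0, g8=1, g9=0, g10=1 [stuck-at-1] → 1 — matches
  g2 stuck-at-1: g1=0, g2=1 [stuck-at-1], g3=0, g4=0, g5=1, g6=1, g7=0, g8=1, g9=0, g10=0 → 0 — eliminated
Only g10 stuck-at-1 reproduces the observed 1.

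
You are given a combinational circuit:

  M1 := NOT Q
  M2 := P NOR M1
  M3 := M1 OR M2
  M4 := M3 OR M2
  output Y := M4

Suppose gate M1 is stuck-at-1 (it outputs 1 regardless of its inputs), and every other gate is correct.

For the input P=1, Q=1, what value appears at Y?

Propagate with M1 forced: M1=1 [stuck-at-1], M2=0, M3=1, M4=1.
So Y = 1. (Without the fault it would be 0.)

1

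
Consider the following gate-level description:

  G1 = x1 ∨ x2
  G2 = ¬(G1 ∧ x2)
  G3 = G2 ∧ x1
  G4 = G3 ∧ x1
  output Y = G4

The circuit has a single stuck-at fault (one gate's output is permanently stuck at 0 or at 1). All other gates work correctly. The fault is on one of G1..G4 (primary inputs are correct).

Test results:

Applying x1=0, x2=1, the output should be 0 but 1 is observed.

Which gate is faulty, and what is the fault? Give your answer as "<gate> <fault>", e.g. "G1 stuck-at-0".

G4 stuck-at-1

Fault-free values for test 1 (x1=0, x2=1): G1=1, G2=0, G3=0, G4=0, giving Y=0. Observed 1.
Test 1: faults giving observed 1 are {G4 stuck-at-1}.
Only G4 stuck-at-1 is consistent with every test.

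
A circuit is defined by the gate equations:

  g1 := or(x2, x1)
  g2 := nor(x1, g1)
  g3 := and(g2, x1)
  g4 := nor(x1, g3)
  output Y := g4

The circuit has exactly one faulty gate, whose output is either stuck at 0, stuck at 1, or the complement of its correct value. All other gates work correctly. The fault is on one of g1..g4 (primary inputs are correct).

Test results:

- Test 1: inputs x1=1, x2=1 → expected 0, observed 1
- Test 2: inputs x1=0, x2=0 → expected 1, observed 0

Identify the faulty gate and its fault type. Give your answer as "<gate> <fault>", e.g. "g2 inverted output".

g4 inverted output

Fault-free values for test 1 (x1=1, x2=1): g1=1, g2=0, g3=0, g4=0, giving Y=0. Observed 1.
Test 1: faults giving observed 1 are {g4 stuck-at-1, g4 inverted output}.
Test 2 (x1=0, x2=0): fault-free g1=0, g2=1, g3=0, g4=1 → 1; observed 0. Eliminates g4 stuck-at-1.
Only g4 inverted output is consistent with every test.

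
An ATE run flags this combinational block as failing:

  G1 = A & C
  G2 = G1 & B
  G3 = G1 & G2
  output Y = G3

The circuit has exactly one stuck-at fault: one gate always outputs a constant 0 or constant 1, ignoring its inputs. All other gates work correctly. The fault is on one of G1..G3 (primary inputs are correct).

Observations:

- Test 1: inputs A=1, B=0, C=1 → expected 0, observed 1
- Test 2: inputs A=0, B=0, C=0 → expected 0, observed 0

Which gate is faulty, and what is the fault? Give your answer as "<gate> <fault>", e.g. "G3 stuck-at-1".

Fault-free values for test 1 (A=1, B=0, C=1): G1=1, G2=0, G3=0, giving Y=0. Observed 1.
Test 1: faults giving observed 1 are {G2 stuck-at-1, G3 stuck-at-1}.
Test 2 (A=0, B=0, C=0): fault-free G1=0, G2=0, G3=0 → 0; observed 0. Eliminates G3 stuck-at-1.
Only G2 stuck-at-1 is consistent with every test.

G2 stuck-at-1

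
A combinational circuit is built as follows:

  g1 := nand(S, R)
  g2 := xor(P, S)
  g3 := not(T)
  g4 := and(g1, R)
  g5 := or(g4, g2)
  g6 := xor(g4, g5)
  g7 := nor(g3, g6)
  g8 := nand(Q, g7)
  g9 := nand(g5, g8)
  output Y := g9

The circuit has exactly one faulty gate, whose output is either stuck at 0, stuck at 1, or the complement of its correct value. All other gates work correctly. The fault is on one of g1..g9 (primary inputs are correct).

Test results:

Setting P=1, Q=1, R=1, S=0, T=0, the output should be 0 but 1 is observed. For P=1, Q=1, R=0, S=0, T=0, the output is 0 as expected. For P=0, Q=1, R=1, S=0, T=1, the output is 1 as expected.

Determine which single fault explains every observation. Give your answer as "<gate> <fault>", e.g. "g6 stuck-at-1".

Fault-free values for test 1 (P=1, Q=1, R=1, S=0, T=0): g1=1, g2=1, g3=1, g4=1, g5=1, g6=0, g7=0, g8=1, g9=0, giving Y=0. Observed 1.
Test 1: faults giving observed 1 are {g3 stuck-at-0, g3 inverted output, g5 stuck-at-0, g5 inverted output, g7 stuck-at-1, g7 inverted output, g8 stuck-at-0, g8 inverted output, g9 stuck-at-1, g9 inverted output}.
Test 2 (P=1, Q=1, R=0, S=0, T=0): fault-free g1=1, g2=1, g3=1, g4=0, g5=1, g6=1, g7=0, g8=1, g9=0 → 0; observed 0. Eliminates g5 stuck-at-0, g5 inverted output, g7 stuck-at-1, g7 inverted output, g8 stuck-at-0, g8 inverted output, g9 stuck-at-1, g9 inverted output.
Test 3 (P=0, Q=1, R=1, S=0, T=1): fault-free g1=1, g2=0, g3=0, g4=1, g5=1, g6=0, g7=1, g8=0, g9=1 → 1; observed 1. Eliminates g3 inverted output.
Only g3 stuck-at-0 is consistent with every test.

g3 stuck-at-0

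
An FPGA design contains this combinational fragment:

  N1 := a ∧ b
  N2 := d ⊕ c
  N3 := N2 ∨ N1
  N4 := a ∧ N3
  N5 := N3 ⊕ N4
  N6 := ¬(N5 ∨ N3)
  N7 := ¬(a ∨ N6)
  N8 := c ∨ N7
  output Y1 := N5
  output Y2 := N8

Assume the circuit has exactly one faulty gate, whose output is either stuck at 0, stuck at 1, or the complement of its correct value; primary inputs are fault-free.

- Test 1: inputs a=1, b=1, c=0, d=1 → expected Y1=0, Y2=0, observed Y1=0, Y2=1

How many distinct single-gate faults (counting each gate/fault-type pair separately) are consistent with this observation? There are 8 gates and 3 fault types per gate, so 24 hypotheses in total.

Fault-free: N1=1, N2=1, N3=1, N4=1, N5=0, N6=0, N7=0, N8=0 → Y1=0, Y2=0. Observed Y1=0, Y2=1.
  N1: none of the 3 fault types match ✗
  N2: none of the 3 fault types match ✗
  N3: none of the 3 fault types match ✗
  N4: none of the 3 fault types match ✗
  N5: none of the 3 fault types match ✗
  N6: none of the 3 fault types match ✗
  N7: stuck-at-1, inverted output ✓; others ✗
  N8: stuck-at-1, inverted output ✓; others ✗
Consistent faults: {N7 stuck-at-1, N7 inverted output, N8 stuck-at-1, N8 inverted output} — 4 in all.

4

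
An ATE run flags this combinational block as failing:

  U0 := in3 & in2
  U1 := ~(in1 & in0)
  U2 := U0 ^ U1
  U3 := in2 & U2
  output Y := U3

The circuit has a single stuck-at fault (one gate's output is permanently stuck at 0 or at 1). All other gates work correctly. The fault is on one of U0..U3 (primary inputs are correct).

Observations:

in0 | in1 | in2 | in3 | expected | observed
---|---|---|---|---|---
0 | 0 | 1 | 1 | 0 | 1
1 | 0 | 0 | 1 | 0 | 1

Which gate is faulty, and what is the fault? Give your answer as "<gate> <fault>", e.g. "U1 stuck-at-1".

U3 stuck-at-1

Fault-free values for test 1 (in0=0, in1=0, in2=1, in3=1): U0=1, U1=1, U2=0, U3=0, giving Y=0. Observed 1.
Test 1: faults giving observed 1 are {U0 stuck-at-0, U1 stuck-at-0, U2 stuck-at-1, U3 stuck-at-1}.
Test 2 (in0=1, in1=0, in2=0, in3=1): fault-free U0=0, U1=1, U2=1, U3=0 → 0; observed 1. Eliminates U0 stuck-at-0, U1 stuck-at-0, U2 stuck-at-1.
Only U3 stuck-at-1 is consistent with every test.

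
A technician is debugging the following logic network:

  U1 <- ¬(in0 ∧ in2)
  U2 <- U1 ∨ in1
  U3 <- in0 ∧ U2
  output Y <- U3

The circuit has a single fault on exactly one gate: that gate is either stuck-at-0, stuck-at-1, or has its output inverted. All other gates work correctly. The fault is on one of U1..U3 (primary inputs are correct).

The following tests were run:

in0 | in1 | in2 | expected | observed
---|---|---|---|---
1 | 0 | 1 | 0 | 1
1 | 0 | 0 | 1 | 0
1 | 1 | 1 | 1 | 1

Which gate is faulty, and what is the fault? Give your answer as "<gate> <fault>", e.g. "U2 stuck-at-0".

U1 inverted output

Fault-free values for test 1 (in0=1, in1=0, in2=1): U1=0, U2=0, U3=0, giving Y=0. Observed 1.
Test 1: faults giving observed 1 are {U1 stuck-at-1, U1 inverted output, U2 stuck-at-1, U2 inverted output, U3 stuck-at-1, U3 inverted output}.
Test 2 (in0=1, in1=0, in2=0): fault-free U1=1, U2=1, U3=1 → 1; observed 0. Eliminates U1 stuck-at-1, U2 stuck-at-1, U3 stuck-at-1.
Test 3 (in0=1, in1=1, in2=1): fault-free U1=0, U2=1, U3=1 → 1; observed 1. Eliminates U2 inverted output, U3 inverted output.
Only U1 inverted output is consistent with every test.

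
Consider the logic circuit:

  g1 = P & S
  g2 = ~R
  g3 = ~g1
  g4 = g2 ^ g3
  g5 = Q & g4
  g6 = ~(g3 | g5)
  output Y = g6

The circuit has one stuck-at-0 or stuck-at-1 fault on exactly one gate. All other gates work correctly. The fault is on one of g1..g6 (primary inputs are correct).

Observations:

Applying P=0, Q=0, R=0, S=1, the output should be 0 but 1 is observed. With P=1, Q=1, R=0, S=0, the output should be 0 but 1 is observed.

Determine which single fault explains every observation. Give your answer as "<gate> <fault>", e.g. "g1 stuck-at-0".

g6 stuck-at-1

Fault-free values for test 1 (P=0, Q=0, R=0, S=1): g1=0, g2=1, g3=1, g4=0, g5=0, g6=0, giving Y=0. Observed 1.
Test 1: faults giving observed 1 are {g1 stuck-at-1, g3 stuck-at-0, g6 stuck-at-1}.
Test 2 (P=1, Q=1, R=0, S=0): fault-free g1=0, g2=1, g3=1, g4=0, g5=0, g6=0 → 0; observed 1. Eliminates g1 stuck-at-1, g3 stuck-at-0.
Only g6 stuck-at-1 is consistent with every test.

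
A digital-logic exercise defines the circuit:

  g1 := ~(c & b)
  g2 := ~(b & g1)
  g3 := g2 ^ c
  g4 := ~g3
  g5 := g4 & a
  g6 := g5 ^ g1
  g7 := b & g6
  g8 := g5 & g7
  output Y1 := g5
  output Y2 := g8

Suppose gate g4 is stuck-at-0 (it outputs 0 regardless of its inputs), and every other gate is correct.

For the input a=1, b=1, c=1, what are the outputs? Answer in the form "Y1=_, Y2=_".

Y1=0, Y2=0

Propagate with g4 forced: g1=0, g2=1, g3=0, g4=0 [stuck-at-0], g5=0, g6=0, g7=0, g8=0.
So the outputs are Y1=0, Y2=0. (Without the fault they would be Y1=1, Y2=1.)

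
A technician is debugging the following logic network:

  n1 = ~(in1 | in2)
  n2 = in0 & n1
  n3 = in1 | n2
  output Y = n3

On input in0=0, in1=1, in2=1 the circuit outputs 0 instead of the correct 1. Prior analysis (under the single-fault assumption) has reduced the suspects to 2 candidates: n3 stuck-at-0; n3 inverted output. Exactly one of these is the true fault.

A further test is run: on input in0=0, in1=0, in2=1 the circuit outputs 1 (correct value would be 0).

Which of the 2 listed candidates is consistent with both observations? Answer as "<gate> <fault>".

Evaluate each candidate on input in0=0, in1=0, in2=1:
  n3 stuck-at-0: n1=0, n2=0, n3=0 [stuck-at-0] → 0 — eliminated
  n3 inverted output: n1=0, n2=0, n3=1 [inverted output] → 1 — matches
Only n3 inverted output reproduces the observed 1.

n3 inverted output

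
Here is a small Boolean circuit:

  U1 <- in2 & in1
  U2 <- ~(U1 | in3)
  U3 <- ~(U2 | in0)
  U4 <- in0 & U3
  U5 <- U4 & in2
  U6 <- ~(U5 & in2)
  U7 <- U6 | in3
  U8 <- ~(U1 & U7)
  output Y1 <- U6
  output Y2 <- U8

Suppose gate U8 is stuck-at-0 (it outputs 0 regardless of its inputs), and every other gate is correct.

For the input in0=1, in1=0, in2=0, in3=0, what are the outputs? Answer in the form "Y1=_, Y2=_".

Propagate with U8 forced: U1=0, U2=1, U3=0, U4=0, U5=0, U6=1, U7=1, U8=0 [stuck-at-0].
So the outputs are Y1=1, Y2=0. (Without the fault they would be Y1=1, Y2=1.)

Y1=1, Y2=0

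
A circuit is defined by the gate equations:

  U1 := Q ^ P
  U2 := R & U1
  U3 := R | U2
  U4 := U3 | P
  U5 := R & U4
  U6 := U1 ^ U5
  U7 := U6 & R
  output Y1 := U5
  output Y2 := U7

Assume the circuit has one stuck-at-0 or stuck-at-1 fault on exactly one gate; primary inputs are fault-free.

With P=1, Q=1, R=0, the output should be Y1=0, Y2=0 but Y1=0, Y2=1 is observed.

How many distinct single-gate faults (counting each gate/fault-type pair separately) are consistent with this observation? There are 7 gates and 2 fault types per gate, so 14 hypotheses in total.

Fault-free: U1=0, U2=0, U3=0, U4=1, U5=0, U6=0, U7=0 → Y1=0, Y2=0. Observed Y1=0, Y2=1.
  U1 stuck-at-0: output Y1=0, Y2=0 ✗
  U1 stuck-at-1: output Y1=0, Y2=0 ✗
  U2 stuck-at-0: output Y1=0, Y2=0 ✗
  U2 stuck-at-1: output Y1=0, Y2=0 ✗
  U3 stuck-at-0: output Y1=0, Y2=0 ✗
  U3 stuck-at-1: output Y1=0, Y2=0 ✗
  U4 stuck-at-0: output Y1=0, Y2=0 ✗
  U4 stuck-at-1: output Y1=0, Y2=0 ✗
  U5 stuck-at-0: output Y1=0, Y2=0 ✗
  U5 stuck-at-1: output Y1=1, Y2=0 ✗
  U6 stuck-at-0: output Y1=0, Y2=0 ✗
  U6 stuck-at-1: output Y1=0, Y2=0 ✗
  U7 stuck-at-0: output Y1=0, Y2=0 ✗
  U7 stuck-at-1: output Y1=0, Y2=1 ✓
Consistent faults: {U7 stuck-at-1} — 1 in all.

1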